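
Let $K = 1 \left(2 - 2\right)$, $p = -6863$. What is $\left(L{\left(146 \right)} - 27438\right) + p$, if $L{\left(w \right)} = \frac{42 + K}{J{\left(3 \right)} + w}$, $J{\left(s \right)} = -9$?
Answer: $- \frac{4699195}{137} \approx -34301.0$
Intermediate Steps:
$K = 0$ ($K = 1 \cdot 0 = 0$)
$L{\left(w \right)} = \frac{42}{-9 + w}$ ($L{\left(w \right)} = \frac{42 + 0}{-9 + w} = \frac{42}{-9 + w}$)
$\left(L{\left(146 \right)} - 27438\right) + p = \left(\frac{42}{-9 + 146} - 27438\right) - 6863 = \left(\frac{42}{137} - 27438\right) - 6863 = - \frac{3758964}{137} - 6863 = - \frac{4699195}{137}$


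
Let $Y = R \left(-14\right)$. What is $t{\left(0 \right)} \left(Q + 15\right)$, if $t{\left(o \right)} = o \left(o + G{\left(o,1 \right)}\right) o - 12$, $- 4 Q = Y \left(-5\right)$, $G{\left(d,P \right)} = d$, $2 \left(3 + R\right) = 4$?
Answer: $-390$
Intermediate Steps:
$R = -1$ ($R = -3 + \frac{1}{2} \cdot 4 = -3 + 2 = -1$)
$Y = 14$ ($Y = \left(-1\right) \left(-14\right) = 14$)
$Q = \frac{35}{2}$ ($Q = - \frac{14 \left(-5\right)}{4} = \left(- \frac{1}{4}\right) \left(-70\right) = \frac{35}{2} \approx 17.5$)
$t{\left(o \right)} = -12 + 2 o^{3}$ ($t{\left(o \right)} = o \left(o + o\right) o - 12 = o 2 o o - 12 = 2 o^{2} o - 12 = 2 o^{3} - 12 = -12 + 2 o^{3}$)
$t{\left(0 \right)} \left(Q + 15\right) = \left(-12 + 2 \cdot 0^{3}\right) \left(\frac{35}{2} + 15\right) = \left(-12 + 2 \cdot 0\right) \frac{65}{2} = \left(-12 + 0\right) \frac{65}{2} = \left(-12\right) \frac{65}{2} = -390$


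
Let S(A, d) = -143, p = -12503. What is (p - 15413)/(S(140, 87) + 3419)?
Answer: -997/117 ≈ -8.5214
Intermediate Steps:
(p - 15413)/(S(140, 87) + 3419) = (-12503 - 15413)/(-143 + 3419) = -27916/3276 = -27916*1/3276 = -997/117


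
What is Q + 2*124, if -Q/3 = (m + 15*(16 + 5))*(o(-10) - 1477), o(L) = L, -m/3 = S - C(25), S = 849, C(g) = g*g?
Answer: -1592329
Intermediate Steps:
C(g) = g²
m = -672 (m = -3*(849 - 1*25²) = -3*(849 - 1*625) = -3*(849 - 625) = -3*224 = -672)
Q = -1592577 (Q = -3*(-672 + 15*(16 + 5))*(-10 - 1477) = -3*(-672 + 15*21)*(-1487) = -3*(-672 + 315)*(-1487) = -(-1071)*(-1487) = -3*530859 = -1592577)
Q + 2*124 = -1592577 + 2*124 = -1592577 + 248 = -1592329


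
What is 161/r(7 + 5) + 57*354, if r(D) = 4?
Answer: 80873/4 ≈ 20218.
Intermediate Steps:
161/r(7 + 5) + 57*354 = 161/4 + 57*354 = 161*(¼) + 20178 = 161/4 + 20178 = 80873/4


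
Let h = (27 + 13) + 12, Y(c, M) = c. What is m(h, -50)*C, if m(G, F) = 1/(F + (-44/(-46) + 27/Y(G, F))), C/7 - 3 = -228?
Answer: 125580/3869 ≈ 32.458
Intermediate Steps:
C = -1575 (C = 21 + 7*(-228) = 21 - 1596 = -1575)
h = 52 (h = 40 + 12 = 52)
m(G, F) = 1/(22/23 + F + 27/G) (m(G, F) = 1/(F + (-44/(-46) + 27/G)) = 1/(F + (-44*(-1/46) + 27/G)) = 1/(F + (22/23 + 27/G)) = 1/(22/23 + F + 27/G))
m(h, -50)*C = (23*52/(621 + 22*52 + 23*(-50)*52))*(-1575) = (23*52/(621 + 1144 - 59800))*(-1575) = (23*52/(-58035))*(-1575) = (23*52*(-1/58035))*(-1575) = -1196/58035*(-1575) = 125580/3869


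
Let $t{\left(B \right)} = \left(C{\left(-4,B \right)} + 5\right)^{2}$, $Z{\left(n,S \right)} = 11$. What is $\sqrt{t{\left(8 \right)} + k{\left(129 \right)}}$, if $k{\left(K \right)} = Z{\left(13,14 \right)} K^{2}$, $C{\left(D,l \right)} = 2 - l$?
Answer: $2 \sqrt{45763} \approx 427.85$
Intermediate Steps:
$k{\left(K \right)} = 11 K^{2}$
$t{\left(B \right)} = \left(7 - B\right)^{2}$ ($t{\left(B \right)} = \left(\left(2 - B\right) + 5\right)^{2} = \left(7 - B\right)^{2}$)
$\sqrt{t{\left(8 \right)} + k{\left(129 \right)}} = \sqrt{\left(-7 + 8\right)^{2} + 11 \cdot 129^{2}} = \sqrt{1^{2} + 11 \cdot 16641} = \sqrt{1 + 183051} = \sqrt{183052} = 2 \sqrt{45763}$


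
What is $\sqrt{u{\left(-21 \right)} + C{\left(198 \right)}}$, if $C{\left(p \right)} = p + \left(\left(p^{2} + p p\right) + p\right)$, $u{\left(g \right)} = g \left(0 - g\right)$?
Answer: $3 \sqrt{8707} \approx 279.93$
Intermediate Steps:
$u{\left(g \right)} = - g^{2}$ ($u{\left(g \right)} = g \left(- g\right) = - g^{2}$)
$C{\left(p \right)} = 2 p + 2 p^{2}$ ($C{\left(p \right)} = p + \left(\left(p^{2} + p^{2}\right) + p\right) = p + \left(2 p^{2} + p\right) = p + \left(p + 2 p^{2}\right) = 2 p + 2 p^{2}$)
$\sqrt{u{\left(-21 \right)} + C{\left(198 \right)}} = \sqrt{- \left(-21\right)^{2} + 2 \cdot 198 \left(1 + 198\right)} = \sqrt{\left(-1\right) 441 + 2 \cdot 198 \cdot 199} = \sqrt{-441 + 78804} = \sqrt{78363} = 3 \sqrt{8707}$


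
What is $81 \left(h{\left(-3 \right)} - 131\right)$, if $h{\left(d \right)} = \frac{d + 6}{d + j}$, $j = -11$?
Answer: $- \frac{148797}{14} \approx -10628.0$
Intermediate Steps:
$h{\left(d \right)} = \frac{6 + d}{-11 + d}$ ($h{\left(d \right)} = \frac{d + 6}{d - 11} = \frac{6 + d}{-11 + d}$)
$81 \left(h{\left(-3 \right)} - 131\right) = 81 \left(\frac{6 - 3}{-11 - 3} - 131\right) = 81 \left(\frac{1}{-14} \cdot 3 - 131\right) = 81 \left(\left(- \frac{1}{14}\right) 3 - 131\right) = 81 \left(- \frac{3}{14} - 131\right) = 81 \left(- \frac{1837}{14}\right) = - \frac{148797}{14}$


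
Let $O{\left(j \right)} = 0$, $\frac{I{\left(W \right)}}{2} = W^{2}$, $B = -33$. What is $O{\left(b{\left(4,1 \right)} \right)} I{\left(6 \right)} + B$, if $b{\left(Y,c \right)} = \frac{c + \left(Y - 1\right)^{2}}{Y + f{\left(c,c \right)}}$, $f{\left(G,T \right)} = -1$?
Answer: $-33$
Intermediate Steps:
$I{\left(W \right)} = 2 W^{2}$
$b{\left(Y,c \right)} = \frac{c + \left(-1 + Y\right)^{2}}{-1 + Y}$ ($b{\left(Y,c \right)} = \frac{c + \left(Y - 1\right)^{2}}{Y - 1} = \frac{c + \left(-1 + Y\right)^{2}}{-1 + Y}$)
$O{\left(b{\left(4,1 \right)} \right)} I{\left(6 \right)} + B = 0 \cdot 2 \cdot 6^{2} - 33 = 0 \cdot 2 \cdot 36 - 33 = 0 \cdot 72 - 33 = 0 - 33 = -33$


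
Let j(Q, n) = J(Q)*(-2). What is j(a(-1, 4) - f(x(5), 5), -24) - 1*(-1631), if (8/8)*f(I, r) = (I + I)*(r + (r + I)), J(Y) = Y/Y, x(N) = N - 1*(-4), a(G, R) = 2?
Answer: 1629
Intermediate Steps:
x(N) = 4 + N (x(N) = N + 4 = 4 + N)
J(Y) = 1
f(I, r) = 2*I*(I + 2*r) (f(I, r) = (I + I)*(r + (r + I)) = (2*I)*(r + (I + r)) = (2*I)*(I + 2*r) = 2*I*(I + 2*r))
j(Q, n) = -2 (j(Q, n) = 1*(-2) = -2)
j(a(-1, 4) - f(x(5), 5), -24) - 1*(-1631) = -2 - 1*(-1631) = -2 + 1631 = 1629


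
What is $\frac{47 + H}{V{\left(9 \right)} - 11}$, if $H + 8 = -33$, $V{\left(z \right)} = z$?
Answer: $-3$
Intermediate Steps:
$H = -41$ ($H = -8 - 33 = -41$)
$\frac{47 + H}{V{\left(9 \right)} - 11} = \frac{47 - 41}{9 - 11} = \frac{1}{9 - 11} \cdot 6 = \frac{1}{-2} \cdot 6 = \left(- \frac{1}{2}\right) 6 = -3$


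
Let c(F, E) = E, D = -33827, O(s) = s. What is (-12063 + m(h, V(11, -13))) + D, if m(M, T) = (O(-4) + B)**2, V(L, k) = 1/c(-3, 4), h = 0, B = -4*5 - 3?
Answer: -45161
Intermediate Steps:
B = -23 (B = -20 - 3 = -23)
V(L, k) = 1/4
m(M, T) = 729 (m(M, T) = (-4 - 23)**2 = (-27)**2 = 729)
(-12063 + m(h, V(11, -13))) + D = (-12063 + 729) - 33827 = -11334 - 33827 = -45161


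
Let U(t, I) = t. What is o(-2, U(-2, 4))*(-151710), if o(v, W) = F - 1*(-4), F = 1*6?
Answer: -1517100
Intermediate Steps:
F = 6
o(v, W) = 10 (o(v, W) = 6 - 1*(-4) = 6 + 4 = 10)
o(-2, U(-2, 4))*(-151710) = 10*(-151710) = -1517100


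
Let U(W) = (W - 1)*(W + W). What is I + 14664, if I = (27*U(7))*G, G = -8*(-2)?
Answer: 50952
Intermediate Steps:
G = 16
U(W) = 2*W*(-1 + W) (U(W) = (-1 + W)*(2*W) = 2*W*(-1 + W))
I = 36288 (I = (27*(2*7*(-1 + 7)))*16 = (27*(2*7*6))*16 = (27*84)*16 = 2268*16 = 36288)
I + 14664 = 36288 + 14664 = 50952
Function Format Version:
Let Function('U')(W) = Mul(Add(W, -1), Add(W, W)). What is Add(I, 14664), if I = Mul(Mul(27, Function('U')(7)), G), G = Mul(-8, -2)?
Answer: 50952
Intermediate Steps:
G = 16
Function('U')(W) = Mul(2, W, Add(-1, W)) (Function('U')(W) = Mul(Add(-1, W), Mul(2, W)) = Mul(2, W, Add(-1, W)))
I = 36288 (I = Mul(Mul(27, Mul(2, 7, Add(-1, 7))), 16) = Mul(Mul(27, Mul(2, 7, 6)), 16) = Mul(Mul(27, 84), 16) = Mul(2268, 16) = 36288)
Add(I, 14664) = Add(36288, 14664) = 50952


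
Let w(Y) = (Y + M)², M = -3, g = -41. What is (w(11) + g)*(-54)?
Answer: -1242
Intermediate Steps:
w(Y) = (-3 + Y)² (w(Y) = (Y - 3)² = (-3 + Y)²)
(w(11) + g)*(-54) = ((-3 + 11)² - 41)*(-54) = (8² - 41)*(-54) = (64 - 41)*(-54) = 23*(-54) = -1242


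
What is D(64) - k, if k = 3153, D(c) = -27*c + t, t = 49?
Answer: -4832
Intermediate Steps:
D(c) = 49 - 27*c (D(c) = -27*c + 49 = 49 - 27*c)
D(64) - k = (49 - 27*64) - 1*3153 = (49 - 1728) - 3153 = -1679 - 3153 = -4832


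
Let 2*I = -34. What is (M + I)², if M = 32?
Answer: 225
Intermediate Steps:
I = -17 (I = (½)*(-34) = -17)
(M + I)² = (32 - 17)² = 15² = 225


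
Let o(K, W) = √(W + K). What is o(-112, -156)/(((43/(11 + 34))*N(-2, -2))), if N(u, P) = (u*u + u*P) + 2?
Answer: 9*I*√67/43 ≈ 1.7132*I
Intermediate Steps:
N(u, P) = 2 + u² + P*u (N(u, P) = (u² + P*u) + 2 = 2 + u² + P*u)
o(K, W) = √(K + W)
o(-112, -156)/(((43/(11 + 34))*N(-2, -2))) = √(-112 - 156)/(((43/(11 + 34))*(2 + (-2)² - 2*(-2)))) = √(-268)/(((43/45)*(2 + 4 + 4))) = (2*I*√67)/(((43*(1/45))*10)) = (2*I*√67)/(((43/45)*10)) = (2*I*√67)/(86/9) = (2*I*√67)*(9/86) = 9*I*√67/43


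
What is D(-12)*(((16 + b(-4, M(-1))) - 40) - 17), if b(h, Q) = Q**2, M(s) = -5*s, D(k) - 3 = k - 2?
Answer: 176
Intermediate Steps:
D(k) = 1 + k (D(k) = 3 + (k - 2) = 3 + (-2 + k) = 1 + k)
D(-12)*(((16 + b(-4, M(-1))) - 40) - 17) = (1 - 12)*(((16 + (-5*(-1))**2) - 40) - 17) = -11*(((16 + 5**2) - 40) - 17) = -11*(((16 + 25) - 40) - 17) = -11*((41 - 40) - 17) = -11*(1 - 17) = -11*(-16) = 176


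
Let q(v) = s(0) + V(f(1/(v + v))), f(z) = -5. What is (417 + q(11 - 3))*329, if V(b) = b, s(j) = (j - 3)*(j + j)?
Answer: 135548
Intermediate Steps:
s(j) = 2*j*(-3 + j) (s(j) = (-3 + j)*(2*j) = 2*j*(-3 + j))
q(v) = -5 (q(v) = 2*0*(-3 + 0) - 5 = 2*0*(-3) - 5 = 0 - 5 = -5)
(417 + q(11 - 3))*329 = (417 - 5)*329 = 412*329 = 135548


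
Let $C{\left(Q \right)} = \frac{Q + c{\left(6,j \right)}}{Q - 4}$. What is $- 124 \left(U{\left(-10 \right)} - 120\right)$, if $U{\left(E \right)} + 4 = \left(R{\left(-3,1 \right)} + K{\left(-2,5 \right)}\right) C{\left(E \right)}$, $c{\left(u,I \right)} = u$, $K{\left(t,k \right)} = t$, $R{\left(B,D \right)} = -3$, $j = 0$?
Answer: $\frac{108872}{7} \approx 15553.0$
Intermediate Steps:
$C{\left(Q \right)} = \frac{6 + Q}{-4 + Q}$ ($C{\left(Q \right)} = \frac{Q + 6}{Q - 4} = \frac{6 + Q}{-4 + Q}$)
$U{\left(E \right)} = -4 - \frac{5 \left(6 + E\right)}{-4 + E}$ ($U{\left(E \right)} = -4 + \left(-3 - 2\right) \frac{6 + E}{-4 + E} = -4 - 5 \frac{6 + E}{-4 + E} = -4 - \frac{5 \left(6 + E\right)}{-4 + E}$)
$- 124 \left(U{\left(-10 \right)} - 120\right) = - 124 \left(\frac{-14 - -90}{-4 - 10} - 120\right) = - 124 \left(\frac{-14 + 90}{-14} - 120\right) = - 124 \left(\left(- \frac{1}{14}\right) 76 - 120\right) = - 124 \left(- \frac{38}{7} - 120\right) = \left(-124\right) \left(- \frac{878}{7}\right) = \frac{108872}{7}$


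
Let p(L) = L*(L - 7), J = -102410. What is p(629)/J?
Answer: -195619/51205 ≈ -3.8203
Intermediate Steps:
p(L) = L*(-7 + L)
p(629)/J = (629*(-7 + 629))/(-102410) = (629*622)*(-1/102410) = 391238*(-1/102410) = -195619/51205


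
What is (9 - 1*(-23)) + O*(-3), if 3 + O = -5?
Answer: 56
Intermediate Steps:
O = -8 (O = -3 - 5 = -8)
(9 - 1*(-23)) + O*(-3) = (9 - 1*(-23)) - 8*(-3) = (9 + 23) + 24 = 32 + 24 = 56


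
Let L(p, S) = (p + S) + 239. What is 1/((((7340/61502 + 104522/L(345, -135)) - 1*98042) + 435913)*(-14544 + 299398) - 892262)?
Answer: 13807199/1329762475338762436 ≈ 1.0383e-11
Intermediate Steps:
L(p, S) = 239 + S + p (L(p, S) = (S + p) + 239 = 239 + S + p)
1/((((7340/61502 + 104522/L(345, -135)) - 1*98042) + 435913)*(-14544 + 299398) - 892262) = 1/((((7340/61502 + 104522/(239 - 135 + 345)) - 1*98042) + 435913)*(-14544 + 299398) - 892262) = 1/((((7340*(1/61502) + 104522/449) - 98042) + 435913)*284854 - 892262) = 1/((((3670/30751 + 104522*(1/449)) - 98042) + 435913)*284854 - 892262) = 1/((((3670/30751 + 104522/449) - 98042) + 435913)*284854 - 892262) = 1/(((3215803852/13807199 - 98042) + 435913)*284854 - 892262) = 1/((-1350469600506/13807199 + 435913)*284854 - 892262) = 1/((4668267937181/13807199)*284854 - 892262) = 1/(1329774794977756574/13807199 - 892262) = 1/(1329762475338762436/13807199) = 13807199/1329762475338762436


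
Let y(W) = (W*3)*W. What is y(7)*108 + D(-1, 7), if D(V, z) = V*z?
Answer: 15869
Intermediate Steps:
y(W) = 3*W² (y(W) = (3*W)*W = 3*W²)
y(7)*108 + D(-1, 7) = (3*7²)*108 - 1*7 = (3*49)*108 - 7 = 147*108 - 7 = 15876 - 7 = 15869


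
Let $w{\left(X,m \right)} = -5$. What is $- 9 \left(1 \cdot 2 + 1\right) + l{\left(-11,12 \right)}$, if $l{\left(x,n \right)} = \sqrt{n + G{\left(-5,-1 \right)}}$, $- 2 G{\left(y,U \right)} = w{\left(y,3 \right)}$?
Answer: $-27 + \frac{\sqrt{58}}{2} \approx -23.192$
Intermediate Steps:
$G{\left(y,U \right)} = \frac{5}{2}$ ($G{\left(y,U \right)} = \left(- \frac{1}{2}\right) \left(-5\right) = \frac{5}{2}$)
$l{\left(x,n \right)} = \sqrt{\frac{5}{2} + n}$ ($l{\left(x,n \right)} = \sqrt{n + \frac{5}{2}} = \sqrt{\frac{5}{2} + n}$)
$- 9 \left(1 \cdot 2 + 1\right) + l{\left(-11,12 \right)} = - 9 \left(1 \cdot 2 + 1\right) + \frac{\sqrt{10 + 4 \cdot 12}}{2} = - 9 \left(2 + 1\right) + \frac{\sqrt{10 + 48}}{2} = \left(-9\right) 3 + \frac{\sqrt{58}}{2} = -27 + \frac{\sqrt{58}}{2}$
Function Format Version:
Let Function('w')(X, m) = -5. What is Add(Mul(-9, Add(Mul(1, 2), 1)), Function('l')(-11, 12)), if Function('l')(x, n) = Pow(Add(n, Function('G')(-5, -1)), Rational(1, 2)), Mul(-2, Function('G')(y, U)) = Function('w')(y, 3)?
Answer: Add(-27, Mul(Rational(1, 2), Pow(58, Rational(1, 2)))) ≈ -23.192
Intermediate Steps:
Function('G')(y, U) = Rational(5, 2) (Function('G')(y, U) = Mul(Rational(-1, 2), -5) = Rational(5, 2))
Function('l')(x, n) = Pow(Add(Rational(5, 2), n), Rational(1, 2)) (Function('l')(x, n) = Pow(Add(n, Rational(5, 2)), Rational(1, 2)) = Pow(Add(Rational(5, 2), n), Rational(1, 2)))
Add(Mul(-9, Add(Mul(1, 2), 1)), Function('l')(-11, 12)) = Add(Mul(-9, Add(Mul(1, 2), 1)), Mul(Rational(1, 2), Pow(Add(10, Mul(4, 12)), Rational(1, 2)))) = Add(Mul(-9, Add(2, 1)), Mul(Rational(1, 2), Pow(Add(10, 48), Rational(1, 2)))) = Add(Mul(-9, 3), Mul(Rational(1, 2), Pow(58, Rational(1, 2)))) = Add(-27, Mul(Rational(1, 2), Pow(58, Rational(1, 2))))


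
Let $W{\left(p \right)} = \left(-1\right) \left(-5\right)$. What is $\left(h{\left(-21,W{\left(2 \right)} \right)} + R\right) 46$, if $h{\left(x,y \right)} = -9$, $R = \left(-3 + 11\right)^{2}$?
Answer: $2530$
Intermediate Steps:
$W{\left(p \right)} = 5$
$R = 64$ ($R = 8^{2} = 64$)
$\left(h{\left(-21,W{\left(2 \right)} \right)} + R\right) 46 = \left(-9 + 64\right) 46 = 55 \cdot 46 = 2530$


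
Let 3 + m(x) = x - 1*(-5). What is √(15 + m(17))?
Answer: √34 ≈ 5.8309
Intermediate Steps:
m(x) = 2 + x (m(x) = -3 + (x - 1*(-5)) = -3 + (x + 5) = -3 + (5 + x) = 2 + x)
√(15 + m(17)) = √(15 + (2 + 17)) = √(15 + 19) = √34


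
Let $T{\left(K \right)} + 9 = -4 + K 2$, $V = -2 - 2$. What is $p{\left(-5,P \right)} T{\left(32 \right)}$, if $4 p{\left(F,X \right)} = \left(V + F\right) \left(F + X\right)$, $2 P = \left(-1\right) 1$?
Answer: $\frac{5049}{8} \approx 631.13$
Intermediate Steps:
$V = -4$
$T{\left(K \right)} = -13 + 2 K$ ($T{\left(K \right)} = -9 + \left(-4 + K 2\right) = -9 + \left(-4 + 2 K\right) = -13 + 2 K$)
$P = - \frac{1}{2}$ ($P = \frac{\left(-1\right) 1}{2} = \frac{1}{2} \left(-1\right) = - \frac{1}{2} \approx -0.5$)
$p{\left(F,X \right)} = \frac{\left(-4 + F\right) \left(F + X\right)}{4}$
$p{\left(-5,P \right)} T{\left(32 \right)} = \left(\left(-1\right) \left(-5\right) - - \frac{1}{2} + \frac{\left(-5\right)^{2}}{4} + \frac{1}{4} \left(-5\right) \left(- \frac{1}{2}\right)\right) \left(-13 + 2 \cdot 32\right) = \left(5 + \frac{1}{2} + \frac{1}{4} \cdot 25 + \frac{5}{8}\right) \left(-13 + 64\right) = \left(5 + \frac{1}{2} + \frac{25}{4} + \frac{5}{8}\right) 51 = \frac{99}{8} \cdot 51 = \frac{5049}{8}$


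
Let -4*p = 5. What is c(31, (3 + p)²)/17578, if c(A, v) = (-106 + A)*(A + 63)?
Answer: -75/187 ≈ -0.40107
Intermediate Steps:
p = -5/4 (p = -¼*5 = -5/4 ≈ -1.2500)
c(A, v) = (-106 + A)*(63 + A)
c(31, (3 + p)²)/17578 = (-6678 + 31² - 43*31)/17578 = (-6678 + 961 - 1333)*(1/17578) = -7050*1/17578 = -75/187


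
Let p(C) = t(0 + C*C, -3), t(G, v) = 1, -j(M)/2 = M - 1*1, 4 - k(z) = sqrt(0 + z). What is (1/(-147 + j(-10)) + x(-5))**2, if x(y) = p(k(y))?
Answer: 15376/15625 ≈ 0.98406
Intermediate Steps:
k(z) = 4 - sqrt(z) (k(z) = 4 - sqrt(0 + z) = 4 - sqrt(z))
j(M) = 2 - 2*M (j(M) = -2*(M - 1*1) = -2*(M - 1) = -2*(-1 + M) = 2 - 2*M)
p(C) = 1
x(y) = 1
(1/(-147 + j(-10)) + x(-5))**2 = (1/(-147 + (2 - 2*(-10))) + 1)**2 = (1/(-147 + (2 + 20)) + 1)**2 = (1/(-147 + 22) + 1)**2 = (1/(-125) + 1)**2 = (-1/125 + 1)**2 = (124/125)**2 = 15376/15625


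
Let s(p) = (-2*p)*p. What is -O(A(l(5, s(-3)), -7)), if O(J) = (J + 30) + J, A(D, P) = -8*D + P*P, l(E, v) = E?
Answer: -48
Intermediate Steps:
s(p) = -2*p²
A(D, P) = P² - 8*D (A(D, P) = -8*D + P² = P² - 8*D)
O(J) = 30 + 2*J (O(J) = (30 + J) + J = 30 + 2*J)
-O(A(l(5, s(-3)), -7)) = -(30 + 2*((-7)² - 8*5)) = -(30 + 2*(49 - 40)) = -(30 + 2*9) = -(30 + 18) = -1*48 = -48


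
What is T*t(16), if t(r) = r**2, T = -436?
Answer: -111616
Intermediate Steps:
T*t(16) = -436*16**2 = -436*256 = -111616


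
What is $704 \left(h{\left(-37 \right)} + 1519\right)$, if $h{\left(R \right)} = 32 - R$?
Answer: $1117952$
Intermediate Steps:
$704 \left(h{\left(-37 \right)} + 1519\right) = 704 \left(\left(32 - -37\right) + 1519\right) = 704 \left(\left(32 + 37\right) + 1519\right) = 704 \left(69 + 1519\right) = 704 \cdot 1588 = 1117952$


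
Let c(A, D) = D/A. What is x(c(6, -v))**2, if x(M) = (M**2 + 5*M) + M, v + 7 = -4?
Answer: 267289/1296 ≈ 206.24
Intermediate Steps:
v = -11 (v = -7 - 4 = -11)
x(M) = M**2 + 6*M
x(c(6, -v))**2 = ((-1*(-11)/6)*(6 - 1*(-11)/6))**2 = ((11*(1/6))*(6 + 11*(1/6)))**2 = (11*(6 + 11/6)/6)**2 = ((11/6)*(47/6))**2 = (517/36)**2 = 267289/1296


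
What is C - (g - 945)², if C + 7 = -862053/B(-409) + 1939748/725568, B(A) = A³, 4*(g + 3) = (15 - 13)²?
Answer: -11129870224209143839/12410464977168 ≈ -8.9681e+5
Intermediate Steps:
g = -2 (g = -3 + (15 - 13)²/4 = -3 + (¼)*2² = -3 + (¼)*4 = -3 + 1 = -2)
C = -53538500086927/12410464977168 (C = -7 + (-862053/((-409)³) + 1939748/725568) = -7 + (-862053/(-68417929) + 1939748*(1/725568)) = -7 + (-862053*(-1/68417929) + 484937/181392) = -7 + (862053/68417929 + 484937/181392) = -7 + 33334754753249/12410464977168 = -53538500086927/12410464977168 ≈ -4.3140)
C - (g - 945)² = -53538500086927/12410464977168 - (-2 - 945)² = -53538500086927/12410464977168 - 1*(-947)² = -53538500086927/12410464977168 - 1*896809 = -53538500086927/12410464977168 - 896809 = -11129870224209143839/12410464977168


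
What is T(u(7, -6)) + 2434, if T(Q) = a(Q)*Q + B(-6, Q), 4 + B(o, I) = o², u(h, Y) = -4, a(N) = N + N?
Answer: 2498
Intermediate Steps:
a(N) = 2*N
B(o, I) = -4 + o²
T(Q) = 32 + 2*Q² (T(Q) = (2*Q)*Q + (-4 + (-6)²) = 2*Q² + (-4 + 36) = 2*Q² + 32 = 32 + 2*Q²)
T(u(7, -6)) + 2434 = (32 + 2*(-4)²) + 2434 = (32 + 2*16) + 2434 = (32 + 32) + 2434 = 64 + 2434 = 2498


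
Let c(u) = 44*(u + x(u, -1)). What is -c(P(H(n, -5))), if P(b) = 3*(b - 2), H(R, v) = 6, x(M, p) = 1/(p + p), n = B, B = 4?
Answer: -506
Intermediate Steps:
n = 4
x(M, p) = 1/(2*p)
P(b) = -6 + 3*b (P(b) = 3*(-2 + b) = -6 + 3*b)
c(u) = -22 + 44*u (c(u) = 44*(u + (1/2)/(-1)) = 44*(u + (1/2)*(-1)) = 44*(u - 1/2) = 44*(-1/2 + u) = -22 + 44*u)
-c(P(H(n, -5))) = -(-22 + 44*(-6 + 3*6)) = -(-22 + 44*(-6 + 18)) = -(-22 + 44*12) = -(-22 + 528) = -1*506 = -506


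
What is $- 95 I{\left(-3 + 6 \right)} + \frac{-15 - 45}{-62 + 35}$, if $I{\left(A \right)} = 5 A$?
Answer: $- \frac{12805}{9} \approx -1422.8$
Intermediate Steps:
$- 95 I{\left(-3 + 6 \right)} + \frac{-15 - 45}{-62 + 35} = - 95 \cdot 5 \left(-3 + 6\right) + \frac{-15 - 45}{-62 + 35} = - 95 \cdot 5 \cdot 3 - \frac{60}{-27} = \left(-95\right) 15 - - \frac{20}{9} = -1425 + \frac{20}{9} = - \frac{12805}{9}$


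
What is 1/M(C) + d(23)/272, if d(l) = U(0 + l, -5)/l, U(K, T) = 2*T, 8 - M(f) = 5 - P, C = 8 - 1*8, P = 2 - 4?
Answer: 3123/3128 ≈ 0.99840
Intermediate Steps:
P = -2
C = 0 (C = 8 - 8 = 0)
M(f) = 1 (M(f) = 8 - (5 - 1*(-2)) = 8 - (5 + 2) = 8 - 1*7 = 8 - 7 = 1)
d(l) = -10/l (d(l) = (2*(-5))/l = -10/l)
1/M(C) + d(23)/272 = 1/1 - 10/23/272 = 1*1 - 10*1/23*(1/272) = 1 - 10/23*1/272 = 1 - 5/3128 = 3123/3128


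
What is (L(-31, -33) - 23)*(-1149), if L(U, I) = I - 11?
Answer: 76983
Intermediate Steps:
L(U, I) = -11 + I
(L(-31, -33) - 23)*(-1149) = ((-11 - 33) - 23)*(-1149) = (-44 - 23)*(-1149) = -67*(-1149) = 76983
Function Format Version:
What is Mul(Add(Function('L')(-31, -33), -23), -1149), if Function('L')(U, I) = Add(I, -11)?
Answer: 76983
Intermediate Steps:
Function('L')(U, I) = Add(-11, I)
Mul(Add(Function('L')(-31, -33), -23), -1149) = Mul(Add(Add(-11, -33), -23), -1149) = Mul(Add(-44, -23), -1149) = Mul(-67, -1149) = 76983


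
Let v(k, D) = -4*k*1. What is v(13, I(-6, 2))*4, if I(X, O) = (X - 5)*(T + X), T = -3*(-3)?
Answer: -208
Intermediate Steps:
T = 9
I(X, O) = (-5 + X)*(9 + X) (I(X, O) = (X - 5)*(9 + X) = (-5 + X)*(9 + X))
v(k, D) = -4*k
v(13, I(-6, 2))*4 = -4*13*4 = -52*4 = -208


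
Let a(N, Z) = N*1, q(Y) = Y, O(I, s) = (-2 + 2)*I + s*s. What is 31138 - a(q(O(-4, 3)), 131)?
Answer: 31129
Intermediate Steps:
O(I, s) = s**2 (O(I, s) = 0*I + s**2 = 0 + s**2 = s**2)
a(N, Z) = N
31138 - a(q(O(-4, 3)), 131) = 31138 - 1*3**2 = 31138 - 1*9 = 31138 - 9 = 31129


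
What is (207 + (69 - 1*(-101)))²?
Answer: 142129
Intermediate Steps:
(207 + (69 - 1*(-101)))² = (207 + (69 + 101))² = (207 + 170)² = 377² = 142129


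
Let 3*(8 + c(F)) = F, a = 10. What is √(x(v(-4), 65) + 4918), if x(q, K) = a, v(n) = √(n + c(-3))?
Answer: 8*√77 ≈ 70.200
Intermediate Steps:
c(F) = -8 + F/3
v(n) = √(-9 + n) (v(n) = √(n + (-8 + (⅓)*(-3))) = √(n + (-8 - 1)) = √(n - 9) = √(-9 + n))
x(q, K) = 10
√(x(v(-4), 65) + 4918) = √(10 + 4918) = √4928 = 8*√77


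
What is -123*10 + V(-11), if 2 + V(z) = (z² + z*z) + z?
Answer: -1001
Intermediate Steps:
V(z) = -2 + z + 2*z² (V(z) = -2 + ((z² + z*z) + z) = -2 + ((z² + z²) + z) = -2 + (2*z² + z) = -2 + (z + 2*z²) = -2 + z + 2*z²)
-123*10 + V(-11) = -123*10 + (-2 - 11 + 2*(-11)²) = -1230 + (-2 - 11 + 2*121) = -1230 + (-2 - 11 + 242) = -1230 + 229 = -1001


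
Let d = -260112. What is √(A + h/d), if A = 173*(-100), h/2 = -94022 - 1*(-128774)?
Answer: 2*I*√127008013003/5419 ≈ 131.53*I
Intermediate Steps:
h = 69504 (h = 2*(-94022 - 1*(-128774)) = 2*(-94022 + 128774) = 2*34752 = 69504)
A = -17300
√(A + h/d) = √(-17300 + 69504/(-260112)) = √(-17300 + 69504*(-1/260112)) = √(-17300 - 1448/5419) = √(-93750148/5419) = 2*I*√127008013003/5419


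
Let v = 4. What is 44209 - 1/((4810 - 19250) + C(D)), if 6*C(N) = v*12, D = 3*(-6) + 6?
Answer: 638024289/14432 ≈ 44209.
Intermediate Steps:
D = -12 (D = -18 + 6 = -12)
C(N) = 8 (C(N) = (4*12)/6 = (1/6)*48 = 8)
44209 - 1/((4810 - 19250) + C(D)) = 44209 - 1/((4810 - 19250) + 8) = 44209 - 1/(-14440 + 8) = 44209 - 1/(-14432) = 44209 - 1*(-1/14432) = 44209 + 1/14432 = 638024289/14432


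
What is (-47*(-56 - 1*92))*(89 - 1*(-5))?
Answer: 653864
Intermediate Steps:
(-47*(-56 - 1*92))*(89 - 1*(-5)) = (-47*(-56 - 92))*(89 + 5) = -47*(-148)*94 = 6956*94 = 653864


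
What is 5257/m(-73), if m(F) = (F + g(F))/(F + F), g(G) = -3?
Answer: 383761/38 ≈ 10099.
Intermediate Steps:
m(F) = (-3 + F)/(2*F) (m(F) = (F - 3)/(F + F) = (-3 + F)/((2*F)) = (-3 + F)*(1/(2*F)) = (-3 + F)/(2*F))
5257/m(-73) = 5257/(((½)*(-3 - 73)/(-73))) = 5257/(((½)*(-1/73)*(-76))) = 5257/(38/73) = 5257*(73/38) = 383761/38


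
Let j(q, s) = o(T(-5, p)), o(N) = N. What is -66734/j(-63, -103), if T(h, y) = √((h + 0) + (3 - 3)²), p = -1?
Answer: 66734*I*√5/5 ≈ 29844.0*I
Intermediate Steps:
T(h, y) = √h (T(h, y) = √(h + 0²) = √(h + 0) = √h)
j(q, s) = I*√5 (j(q, s) = √(-5) = I*√5)
-66734/j(-63, -103) = -66734*(-I*√5/5) = -(-66734)*I*√5/5 = 66734*I*√5/5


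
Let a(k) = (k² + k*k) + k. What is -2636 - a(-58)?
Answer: -9306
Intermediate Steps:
a(k) = k + 2*k² (a(k) = (k² + k²) + k = 2*k² + k = k + 2*k²)
-2636 - a(-58) = -2636 - (-58)*(1 + 2*(-58)) = -2636 - (-58)*(1 - 116) = -2636 - (-58)*(-115) = -2636 - 1*6670 = -2636 - 6670 = -9306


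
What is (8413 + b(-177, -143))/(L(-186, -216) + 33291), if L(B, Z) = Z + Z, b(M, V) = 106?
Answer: 7/27 ≈ 0.25926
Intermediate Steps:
L(B, Z) = 2*Z
(8413 + b(-177, -143))/(L(-186, -216) + 33291) = (8413 + 106)/(2*(-216) + 33291) = 8519/(-432 + 33291) = 8519/32859 = 8519*(1/32859) = 7/27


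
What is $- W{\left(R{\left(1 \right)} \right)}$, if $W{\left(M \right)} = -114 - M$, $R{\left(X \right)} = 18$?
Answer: $132$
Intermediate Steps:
$- W{\left(R{\left(1 \right)} \right)} = - (-114 - 18) = \left(-1\right) \left(-132\right) = 132$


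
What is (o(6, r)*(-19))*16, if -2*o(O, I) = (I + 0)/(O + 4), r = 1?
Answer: 76/5 ≈ 15.200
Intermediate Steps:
o(O, I) = -I/(2*(4 + O)) (o(O, I) = -(I + 0)/(2*(O + 4)) = -I/(2*(4 + O)))
(o(6, r)*(-19))*16 = (-1*1/(8 + 2*6)*(-19))*16 = (-1*1/(8 + 12)*(-19))*16 = (-1*1/20*(-19))*16 = (-1*1*1/20*(-19))*16 = -1/20*(-19)*16 = (19/20)*16 = 76/5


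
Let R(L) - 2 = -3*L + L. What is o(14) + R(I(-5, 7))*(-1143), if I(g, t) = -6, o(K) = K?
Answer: -15988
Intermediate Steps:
R(L) = 2 - 2*L (R(L) = 2 + (-3*L + L) = 2 - 2*L)
o(14) + R(I(-5, 7))*(-1143) = 14 + (2 - 2*(-6))*(-1143) = 14 + (2 + 12)*(-1143) = 14 + 14*(-1143) = 14 - 16002 = -15988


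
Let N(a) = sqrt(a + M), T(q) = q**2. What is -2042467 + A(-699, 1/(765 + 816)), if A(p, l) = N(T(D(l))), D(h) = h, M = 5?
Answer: -2042467 + sqrt(12497806)/1581 ≈ -2.0425e+6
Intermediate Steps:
N(a) = sqrt(5 + a) (N(a) = sqrt(a + 5) = sqrt(5 + a))
A(p, l) = sqrt(5 + l**2)
-2042467 + A(-699, 1/(765 + 816)) = -2042467 + sqrt(5 + (1/(765 + 816))**2) = -2042467 + sqrt(5 + (1/1581)**2) = -2042467 + sqrt(5 + 1/2499561) = -2042467 + sqrt(12497806/2499561) = -2042467 + sqrt(12497806)/1581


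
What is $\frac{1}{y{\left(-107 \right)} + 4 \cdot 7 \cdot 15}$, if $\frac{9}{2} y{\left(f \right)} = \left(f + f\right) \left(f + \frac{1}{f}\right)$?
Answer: $\frac{9}{49580} \approx 0.00018152$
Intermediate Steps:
$y{\left(f \right)} = \frac{4 f \left(f + \frac{1}{f}\right)}{9}$ ($y{\left(f \right)} = \frac{2 \left(f + f\right) \left(f + \frac{1}{f}\right)}{9} = \frac{2 \cdot 2 f \left(f + \frac{1}{f}\right)}{9} = \frac{4 f \left(f + \frac{1}{f}\right)}{9}$)
$\frac{1}{y{\left(-107 \right)} + 4 \cdot 7 \cdot 15} = \frac{1}{\left(\frac{4}{9} + \frac{4 \left(-107\right)^{2}}{9}\right) + 4 \cdot 7 \cdot 15} = \frac{1}{\left(\frac{4}{9} + \frac{4}{9} \cdot 11449\right) + 28 \cdot 15} = \frac{1}{\left(\frac{4}{9} + \frac{45796}{9}\right) + 420} = \frac{1}{\frac{45800}{9} + 420} = \frac{1}{\frac{49580}{9}} = \frac{9}{49580}$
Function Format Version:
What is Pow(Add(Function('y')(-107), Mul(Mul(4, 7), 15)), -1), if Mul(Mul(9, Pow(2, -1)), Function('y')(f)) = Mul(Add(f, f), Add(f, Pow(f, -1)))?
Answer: Rational(9, 49580) ≈ 0.00018152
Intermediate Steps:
Function('y')(f) = Mul(Rational(4, 9), f, Add(f, Pow(f, -1))) (Function('y')(f) = Mul(Rational(2, 9), Mul(Add(f, f), Add(f, Pow(f, -1)))) = Mul(Rational(2, 9), Mul(Mul(2, f), Add(f, Pow(f, -1)))) = Mul(Rational(2, 9), Mul(2, f, Add(f, Pow(f, -1)))) = Mul(Rational(4, 9), f, Add(f, Pow(f, -1))))
Pow(Add(Function('y')(-107), Mul(Mul(4, 7), 15)), -1) = Pow(Add(Add(Rational(4, 9), Mul(Rational(4, 9), Pow(-107, 2))), Mul(Mul(4, 7), 15)), -1) = Pow(Add(Add(Rational(4, 9), Mul(Rational(4, 9), 11449)), Mul(28, 15)), -1) = Pow(Add(Add(Rational(4, 9), Rational(45796, 9)), 420), -1) = Pow(Add(Rational(45800, 9), 420), -1) = Pow(Rational(49580, 9), -1) = Rational(9, 49580)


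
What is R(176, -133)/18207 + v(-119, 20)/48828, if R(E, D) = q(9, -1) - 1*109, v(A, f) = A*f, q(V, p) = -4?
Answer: -4070852/74084283 ≈ -0.054949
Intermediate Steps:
R(E, D) = -113 (R(E, D) = -4 - 1*109 = -4 - 109 = -113)
R(176, -133)/18207 + v(-119, 20)/48828 = -113/18207 - 119*20/48828 = -113*1/18207 - 2380*1/48828 = -113/18207 - 595/12207 = -4070852/74084283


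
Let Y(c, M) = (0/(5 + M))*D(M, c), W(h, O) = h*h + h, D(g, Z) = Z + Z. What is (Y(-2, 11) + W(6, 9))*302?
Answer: 12684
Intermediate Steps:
D(g, Z) = 2*Z
W(h, O) = h + h² (W(h, O) = h² + h = h + h²)
Y(c, M) = 0 (Y(c, M) = (0/(5 + M))*(2*c) = 0*(2*c) = 0)
(Y(-2, 11) + W(6, 9))*302 = (0 + 6*(1 + 6))*302 = (0 + 6*7)*302 = (0 + 42)*302 = 42*302 = 12684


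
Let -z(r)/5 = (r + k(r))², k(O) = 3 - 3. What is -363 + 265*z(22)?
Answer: -641663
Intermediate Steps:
k(O) = 0
z(r) = -5*r² (z(r) = -5*(r + 0)² = -5*r²)
-363 + 265*z(22) = -363 + 265*(-5*22²) = -363 + 265*(-5*484) = -363 + 265*(-2420) = -363 - 641300 = -641663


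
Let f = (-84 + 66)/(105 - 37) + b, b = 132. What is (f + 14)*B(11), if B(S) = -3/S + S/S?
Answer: 19820/187 ≈ 105.99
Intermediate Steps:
f = 4479/34 (f = (-84 + 66)/(105 - 37) + 132 = -18/68 + 132 = -18*1/68 + 132 = -9/34 + 132 = 4479/34 ≈ 131.74)
B(S) = 1 - 3/S (B(S) = -3/S + 1 = 1 - 3/S)
(f + 14)*B(11) = (4479/34 + 14)*((-3 + 11)/11) = 4955*((1/11)*8)/34 = (4955/34)*(8/11) = 19820/187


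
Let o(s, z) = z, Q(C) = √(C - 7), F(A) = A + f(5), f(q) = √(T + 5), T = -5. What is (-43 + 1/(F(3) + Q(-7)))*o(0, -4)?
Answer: 3944/23 + 4*I*√14/23 ≈ 171.48 + 0.65072*I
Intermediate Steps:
f(q) = 0 (f(q) = √(-5 + 5) = √0 = 0)
F(A) = A (F(A) = A + 0 = A)
Q(C) = √(-7 + C)
(-43 + 1/(F(3) + Q(-7)))*o(0, -4) = (-43 + 1/(3 + √(-7 - 7)))*(-4) = (-43 + 1/(3 + √(-14)))*(-4) = (-43 + 1/(3 + I*√14))*(-4) = 172 - 4/(3 + I*√14)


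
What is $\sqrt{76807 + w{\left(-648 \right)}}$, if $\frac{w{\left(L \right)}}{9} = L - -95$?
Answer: $\sqrt{71830} \approx 268.01$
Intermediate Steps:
$w{\left(L \right)} = 855 + 9 L$ ($w{\left(L \right)} = 9 \left(L - -95\right) = 9 \left(L + 95\right) = 9 \left(95 + L\right) = 855 + 9 L$)
$\sqrt{76807 + w{\left(-648 \right)}} = \sqrt{76807 + \left(855 + 9 \left(-648\right)\right)} = \sqrt{76807 + \left(855 - 5832\right)} = \sqrt{76807 - 4977} = \sqrt{71830}$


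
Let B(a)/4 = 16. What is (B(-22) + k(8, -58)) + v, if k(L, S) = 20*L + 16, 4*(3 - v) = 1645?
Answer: -673/4 ≈ -168.25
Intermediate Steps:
v = -1633/4 (v = 3 - ¼*1645 = 3 - 1645/4 = -1633/4 ≈ -408.25)
k(L, S) = 16 + 20*L
B(a) = 64 (B(a) = 4*16 = 64)
(B(-22) + k(8, -58)) + v = (64 + (16 + 20*8)) - 1633/4 = (64 + (16 + 160)) - 1633/4 = (64 + 176) - 1633/4 = 240 - 1633/4 = -673/4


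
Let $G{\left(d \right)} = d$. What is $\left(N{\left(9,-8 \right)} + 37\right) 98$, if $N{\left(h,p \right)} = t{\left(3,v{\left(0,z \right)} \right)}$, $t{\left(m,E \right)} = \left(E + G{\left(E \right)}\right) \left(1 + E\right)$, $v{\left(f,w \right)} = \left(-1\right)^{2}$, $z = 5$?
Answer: $4018$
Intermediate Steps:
$v{\left(f,w \right)} = 1$
$t{\left(m,E \right)} = 2 E \left(1 + E\right)$ ($t{\left(m,E \right)} = \left(E + E\right) \left(1 + E\right) = 2 E \left(1 + E\right)$)
$N{\left(h,p \right)} = 4$ ($N{\left(h,p \right)} = 2 \cdot 1 \left(1 + 1\right) = 2 \cdot 1 \cdot 2 = 4$)
$\left(N{\left(9,-8 \right)} + 37\right) 98 = \left(4 + 37\right) 98 = 41 \cdot 98 = 4018$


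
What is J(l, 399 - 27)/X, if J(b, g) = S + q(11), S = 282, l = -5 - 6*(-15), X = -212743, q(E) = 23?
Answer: -305/212743 ≈ -0.0014337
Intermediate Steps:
l = 85 (l = -5 + 90 = 85)
J(b, g) = 305 (J(b, g) = 282 + 23 = 305)
J(l, 399 - 27)/X = 305/(-212743) = 305*(-1/212743) = -305/212743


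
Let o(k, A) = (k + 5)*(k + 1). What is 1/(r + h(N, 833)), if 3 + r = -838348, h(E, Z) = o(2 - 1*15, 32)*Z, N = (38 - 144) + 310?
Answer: -1/758383 ≈ -1.3186e-6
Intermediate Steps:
o(k, A) = (1 + k)*(5 + k) (o(k, A) = (5 + k)*(1 + k) = (1 + k)*(5 + k))
N = 204 (N = -106 + 310 = 204)
h(E, Z) = 96*Z (h(E, Z) = (5 + (2 - 1*15)**2 + 6*(2 - 1*15))*Z = (5 + (2 - 15)**2 + 6*(2 - 15))*Z = (5 + (-13)**2 + 6*(-13))*Z = (5 + 169 - 78)*Z = 96*Z)
r = -838351 (r = -3 - 838348 = -838351)
1/(r + h(N, 833)) = 1/(-838351 + 96*833) = 1/(-838351 + 79968) = 1/(-758383) = -1/758383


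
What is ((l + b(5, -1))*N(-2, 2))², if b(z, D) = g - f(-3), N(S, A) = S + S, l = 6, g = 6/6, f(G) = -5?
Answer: 2304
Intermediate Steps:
g = 1 (g = 6*(⅙) = 1)
N(S, A) = 2*S
b(z, D) = 6 (b(z, D) = 1 - 1*(-5) = 1 + 5 = 6)
((l + b(5, -1))*N(-2, 2))² = ((6 + 6)*(2*(-2)))² = (12*(-4))² = (-48)² = 2304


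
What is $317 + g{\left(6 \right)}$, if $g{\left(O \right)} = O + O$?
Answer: $329$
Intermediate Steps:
$g{\left(O \right)} = 2 O$
$317 + g{\left(6 \right)} = 317 + 2 \cdot 6 = 317 + 12 = 329$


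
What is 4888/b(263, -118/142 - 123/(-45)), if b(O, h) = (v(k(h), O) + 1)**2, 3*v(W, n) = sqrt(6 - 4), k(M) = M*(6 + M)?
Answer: 43992/(3 + sqrt(2))**2 ≈ 2257.7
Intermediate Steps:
v(W, n) = sqrt(2)/3 (v(W, n) = sqrt(6 - 4)/3 = sqrt(2)/3)
b(O, h) = (1 + sqrt(2)/3)**2 (b(O, h) = (sqrt(2)/3 + 1)**2 = (1 + sqrt(2)/3)**2)
4888/b(263, -118/142 - 123/(-45)) = 4888/(((3 + sqrt(2))**2/9)) = 4888*(9/(3 + sqrt(2))**2) = 43992/(3 + sqrt(2))**2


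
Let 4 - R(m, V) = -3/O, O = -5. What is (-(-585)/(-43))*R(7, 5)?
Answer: -1989/43 ≈ -46.256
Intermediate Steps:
R(m, V) = 17/5 (R(m, V) = 4 - (-3)/(-5) = 4 - (-3)*(-1)/5 = 4 - 1*⅗ = 4 - ⅗ = 17/5)
(-(-585)/(-43))*R(7, 5) = -(-585)/(-43)*(17/5) = -(-585)*(-1)/43*(17/5) = -15*39/43*(17/5) = -585/43*17/5 = -1989/43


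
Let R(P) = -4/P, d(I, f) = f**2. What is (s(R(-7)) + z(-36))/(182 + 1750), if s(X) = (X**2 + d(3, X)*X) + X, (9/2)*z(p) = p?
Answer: -593/165669 ≈ -0.0035794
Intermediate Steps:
z(p) = 2*p/9
s(X) = X + X**2 + X**3 (s(X) = (X**2 + X**2*X) + X = (X**2 + X**3) + X = X + X**2 + X**3)
(s(R(-7)) + z(-36))/(182 + 1750) = ((-4/(-7))*(1 - 4/(-7) + (-4/(-7))**2) + (2/9)*(-36))/(182 + 1750) = ((-4*(-1/7))*(1 - 4*(-1/7) + (-4*(-1/7))**2) - 8)/1932 = (4*(1 + 4/7 + (4/7)**2)/7 - 8)*(1/1932) = (4*(1 + 4/7 + 16/49)/7 - 8)*(1/1932) = ((4/7)*(93/49) - 8)*(1/1932) = (372/343 - 8)*(1/1932) = -2372/343*1/1932 = -593/165669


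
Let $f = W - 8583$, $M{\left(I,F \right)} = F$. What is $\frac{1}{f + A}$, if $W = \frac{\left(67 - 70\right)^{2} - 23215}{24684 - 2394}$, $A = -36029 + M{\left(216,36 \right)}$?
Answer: $- \frac{11145}{496811123} \approx -2.2433 \cdot 10^{-5}$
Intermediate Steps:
$A = -35993$ ($A = -36029 + 36 = -35993$)
$W = - \frac{11603}{11145}$ ($W = \frac{\left(-3\right)^{2} - 23215}{22290} = \left(9 - 23215\right) \frac{1}{22290} = \left(-23206\right) \frac{1}{22290} = - \frac{11603}{11145} \approx -1.0411$)
$f = - \frac{95669138}{11145}$ ($f = - \frac{11603}{11145} - 8583 = - \frac{95669138}{11145} \approx -8584.0$)
$\frac{1}{f + A} = \frac{1}{- \frac{95669138}{11145} - 35993} = \frac{1}{- \frac{496811123}{11145}} = - \frac{11145}{496811123}$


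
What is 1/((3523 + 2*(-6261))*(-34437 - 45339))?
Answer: 1/717904224 ≈ 1.3929e-9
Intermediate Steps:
1/((3523 + 2*(-6261))*(-34437 - 45339)) = 1/((3523 - 12522)*(-79776)) = 1/(-8999*(-79776)) = 1/717904224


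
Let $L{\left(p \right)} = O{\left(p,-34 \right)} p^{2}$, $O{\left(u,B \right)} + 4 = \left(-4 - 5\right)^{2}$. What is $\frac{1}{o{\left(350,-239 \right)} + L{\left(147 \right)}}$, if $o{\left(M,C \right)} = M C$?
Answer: $\frac{1}{1580243} \approx 6.3281 \cdot 10^{-7}$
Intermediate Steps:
$O{\left(u,B \right)} = 77$ ($O{\left(u,B \right)} = -4 + \left(-4 - 5\right)^{2} = -4 + \left(-9\right)^{2} = -4 + 81 = 77$)
$L{\left(p \right)} = 77 p^{2}$
$o{\left(M,C \right)} = C M$
$\frac{1}{o{\left(350,-239 \right)} + L{\left(147 \right)}} = \frac{1}{\left(-239\right) 350 + 77 \cdot 147^{2}} = \frac{1}{-83650 + 77 \cdot 21609} = \frac{1}{-83650 + 1663893} = \frac{1}{1580243}$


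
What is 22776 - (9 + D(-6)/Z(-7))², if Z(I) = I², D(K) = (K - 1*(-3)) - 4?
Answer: 1112180/49 ≈ 22698.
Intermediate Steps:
D(K) = -1 + K (D(K) = (K + 3) - 4 = (3 + K) - 4 = -1 + K)
22776 - (9 + D(-6)/Z(-7))² = 22776 - (9 + (-1 - 6)/((-7)²))² = 22776 - (9 - 7/49)² = 22776 - (9 - 7*1/49)² = 22776 - (9 - ⅐)² = 22776 - (62/7)² = 22776 - 1*3844/49 = 22776 - 3844/49 = 1112180/49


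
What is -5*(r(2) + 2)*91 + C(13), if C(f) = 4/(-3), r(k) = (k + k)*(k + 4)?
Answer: -35494/3 ≈ -11831.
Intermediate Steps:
r(k) = 2*k*(4 + k) (r(k) = (2*k)*(4 + k) = 2*k*(4 + k))
C(f) = -4/3 (C(f) = 4*(-1/3) = -4/3)
-5*(r(2) + 2)*91 + C(13) = -5*(2*2*(4 + 2) + 2)*91 - 4/3 = -5*(2*2*6 + 2)*91 - 4/3 = -5*(24 + 2)*91 - 4/3 = -5*26*91 - 4/3 = -130*91 - 4/3 = -11830 - 4/3 = -35494/3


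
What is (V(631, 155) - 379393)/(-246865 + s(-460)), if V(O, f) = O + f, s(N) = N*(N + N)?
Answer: -378607/176335 ≈ -2.1471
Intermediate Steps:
s(N) = 2*N² (s(N) = N*(2*N) = 2*N²)
(V(631, 155) - 379393)/(-246865 + s(-460)) = ((631 + 155) - 379393)/(-246865 + 2*(-460)²) = (786 - 379393)/(-246865 + 2*211600) = -378607/(-246865 + 423200) = -378607/176335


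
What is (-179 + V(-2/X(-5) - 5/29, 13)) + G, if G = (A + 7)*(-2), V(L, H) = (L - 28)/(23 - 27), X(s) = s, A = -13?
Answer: -92833/580 ≈ -160.06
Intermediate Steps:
V(L, H) = 7 - L/4 (V(L, H) = (-28 + L)/(-4) = (-28 + L)*(-¼) = 7 - L/4)
G = 12 (G = (-13 + 7)*(-2) = -6*(-2) = 12)
(-179 + V(-2/X(-5) - 5/29, 13)) + G = (-179 + (7 - (-2/(-5) - 5/29)/4)) + 12 = (-179 + (7 - (-2*(-⅕) - 5*1/29)/4)) + 12 = (-179 + (7 - (⅖ - 5/29)/4)) + 12 = (-179 + (7 - ¼*33/145)) + 12 = (-179 + (7 - 33/580)) + 12 = (-179 + 4027/580) + 12 = -99793/580 + 12 = -92833/580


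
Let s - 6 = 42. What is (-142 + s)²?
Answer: 8836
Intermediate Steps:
s = 48 (s = 6 + 42 = 48)
(-142 + s)² = (-142 + 48)² = (-94)² = 8836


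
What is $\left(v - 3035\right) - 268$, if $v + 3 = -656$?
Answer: $-3962$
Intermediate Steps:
$v = -659$ ($v = -3 - 656 = -659$)
$\left(v - 3035\right) - 268 = \left(-659 - 3035\right) - 268 = -3694 - 268 = -3962$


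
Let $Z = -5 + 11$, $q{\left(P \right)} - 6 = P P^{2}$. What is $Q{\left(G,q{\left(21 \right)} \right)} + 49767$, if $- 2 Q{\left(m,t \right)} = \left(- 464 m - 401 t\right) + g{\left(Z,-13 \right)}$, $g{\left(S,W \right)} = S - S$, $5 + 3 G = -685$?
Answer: $\frac{3708881}{2} \approx 1.8544 \cdot 10^{6}$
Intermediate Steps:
$G = -230$ ($G = - \frac{5}{3} + \frac{1}{3} \left(-685\right) = - \frac{5}{3} - \frac{685}{3} = -230$)
$q{\left(P \right)} = 6 + P^{3}$ ($q{\left(P \right)} = 6 + P P^{2} = 6 + P^{3}$)
$Z = 6$
$g{\left(S,W \right)} = 0$
$Q{\left(m,t \right)} = 232 m + \frac{401 t}{2}$ ($Q{\left(m,t \right)} = - \frac{\left(- 464 m - 401 t\right) + 0}{2} = - \frac{- 464 m - 401 t}{2} = 232 m + \frac{401 t}{2}$)
$Q{\left(G,q{\left(21 \right)} \right)} + 49767 = \left(232 \left(-230\right) + \frac{401 \left(6 + 21^{3}\right)}{2}\right) + 49767 = \left(-53360 + \frac{401 \left(6 + 9261\right)}{2}\right) + 49767 = \left(-53360 + \frac{401}{2} \cdot 9267\right) + 49767 = \left(-53360 + \frac{3716067}{2}\right) + 49767 = \frac{3609347}{2} + 49767 = \frac{3708881}{2}$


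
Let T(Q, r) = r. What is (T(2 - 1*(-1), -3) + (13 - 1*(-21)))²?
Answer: 961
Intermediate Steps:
(T(2 - 1*(-1), -3) + (13 - 1*(-21)))² = (-3 + (13 - 1*(-21)))² = (-3 + (13 + 21))² = (-3 + 34)² = 31² = 961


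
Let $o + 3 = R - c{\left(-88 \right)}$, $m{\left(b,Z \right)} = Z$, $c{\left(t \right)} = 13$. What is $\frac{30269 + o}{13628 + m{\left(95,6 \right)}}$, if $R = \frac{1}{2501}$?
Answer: $\frac{37831377}{17049317} \approx 2.2189$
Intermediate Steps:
$R = \frac{1}{2501} \approx 0.00039984$
$o = - \frac{40015}{2501}$ ($o = -3 + \left(\frac{1}{2501} - 13\right) = -3 - \frac{32512}{2501} = - \frac{40015}{2501} \approx -16.0$)
$\frac{30269 + o}{13628 + m{\left(95,6 \right)}} = \frac{30269 - \frac{40015}{2501}}{13628 + 6} = \frac{75662754}{2501 \cdot 13634} = \frac{75662754}{2501} \cdot \frac{1}{13634} = \frac{37831377}{17049317}$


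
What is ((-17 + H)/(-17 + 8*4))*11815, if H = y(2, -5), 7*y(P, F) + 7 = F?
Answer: -309553/21 ≈ -14741.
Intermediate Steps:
y(P, F) = -1 + F/7
H = -12/7 (H = -1 + (⅐)*(-5) = -1 - 5/7 = -12/7 ≈ -1.7143)
((-17 + H)/(-17 + 8*4))*11815 = ((-17 - 12/7)/(-17 + 8*4))*11815 = -131/(7*(-17 + 32))*11815 = -131/7/15*11815 = -131/7*1/15*11815 = -131/105*11815 = -309553/21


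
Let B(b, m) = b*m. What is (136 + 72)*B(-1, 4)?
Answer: -832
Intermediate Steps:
(136 + 72)*B(-1, 4) = (136 + 72)*(-1*4) = 208*(-4) = -832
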